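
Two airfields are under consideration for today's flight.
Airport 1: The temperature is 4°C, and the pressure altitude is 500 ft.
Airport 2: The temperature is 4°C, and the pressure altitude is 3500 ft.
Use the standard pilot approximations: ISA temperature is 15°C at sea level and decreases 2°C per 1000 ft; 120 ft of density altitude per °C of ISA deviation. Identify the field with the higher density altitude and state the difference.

Airport 2 by 3720 ft

Airport 1: ISA temp = 14°C, deviation -10°C, DA = 500 + 120 × (-10) = -700 ft.
Airport 2: ISA temp = 8°C, deviation -4°C, DA = 3500 + 120 × (-4) = 3020 ft.
Airport 2 is higher by 3020 − (-700) = 3720 ft.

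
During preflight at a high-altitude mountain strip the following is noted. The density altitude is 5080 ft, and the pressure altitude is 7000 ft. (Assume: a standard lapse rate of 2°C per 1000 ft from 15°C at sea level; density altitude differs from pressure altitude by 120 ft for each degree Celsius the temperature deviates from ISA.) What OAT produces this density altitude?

-15°C

Density altitude − pressure altitude = 5080 − 7000 = -1920 ft.
At 120 ft/°C that is an ISA deviation of -1920/120 = -16°C.
ISA temperature at 7000 ft = 15 − 2 × (7000/1000) = 1°C.
OAT = ISA + deviation = 1 + (-16) = -15°C.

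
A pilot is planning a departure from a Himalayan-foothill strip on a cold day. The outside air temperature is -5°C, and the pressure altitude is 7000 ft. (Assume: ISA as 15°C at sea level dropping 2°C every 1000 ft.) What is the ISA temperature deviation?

ISA-6°C

ISA temperature at 7000 ft = 15 − 2 × (7000/1000) = 1°C.
Deviation = OAT − ISA = -5 − 1 = -6°C.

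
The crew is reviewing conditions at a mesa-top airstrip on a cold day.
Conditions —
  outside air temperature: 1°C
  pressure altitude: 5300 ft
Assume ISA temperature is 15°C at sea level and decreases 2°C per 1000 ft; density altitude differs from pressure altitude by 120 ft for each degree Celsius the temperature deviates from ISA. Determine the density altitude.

4892 ft

ISA temperature at 5300 ft = 15 − 2 × (5300/1000) = 4.4°C.
ISA deviation = 1 − 4.4 = -3.4°C.
Density altitude = 5300 + 120 × (-3.4) = 5300 + (-408) = 4892 ft.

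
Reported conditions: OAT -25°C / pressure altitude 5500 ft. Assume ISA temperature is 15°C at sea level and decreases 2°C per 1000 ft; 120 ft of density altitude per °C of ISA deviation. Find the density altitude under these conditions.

ISA temperature at 5500 ft = 15 − 2 × (5500/1000) = 4°C.
ISA deviation = -25 − 4 = -29°C.
Density altitude = 5500 + 120 × (-29) = 5500 + (-3480) = 2020 ft.

2020 ft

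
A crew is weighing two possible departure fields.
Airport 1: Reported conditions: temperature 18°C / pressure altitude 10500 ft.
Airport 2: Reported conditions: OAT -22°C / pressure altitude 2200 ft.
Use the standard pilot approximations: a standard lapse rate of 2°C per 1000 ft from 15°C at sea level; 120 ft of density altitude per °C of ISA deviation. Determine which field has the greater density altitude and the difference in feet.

Airport 1: ISA temp = -6°C, deviation +24°C, DA = 10500 + 120 × 24 = 13380 ft.
Airport 2: ISA temp = 10.6°C, deviation -32.6°C, DA = 2200 + 120 × (-32.6) = -1712 ft.
Airport 1 is higher by 13380 − (-1712) = 15092 ft.

Airport 1 by 15092 ft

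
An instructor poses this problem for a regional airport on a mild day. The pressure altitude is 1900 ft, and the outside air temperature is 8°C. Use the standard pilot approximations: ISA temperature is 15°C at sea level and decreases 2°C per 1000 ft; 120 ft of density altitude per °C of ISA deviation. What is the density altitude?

1516 ft

ISA temperature at 1900 ft = 15 − 2 × (1900/1000) = 11.2°C.
ISA deviation = 8 − 11.2 = -3.2°C.
Density altitude = 1900 + 120 × (-3.2) = 1900 + (-384) = 1516 ft.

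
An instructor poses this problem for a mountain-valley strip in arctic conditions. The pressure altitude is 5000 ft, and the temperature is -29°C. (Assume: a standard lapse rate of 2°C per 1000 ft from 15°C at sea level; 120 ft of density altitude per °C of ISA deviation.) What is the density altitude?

920 ft

ISA temperature at 5000 ft = 15 − 2 × (5000/1000) = 5°C.
ISA deviation = -29 − 5 = -34°C.
Density altitude = 5000 + 120 × (-34) = 5000 + (-4080) = 920 ft.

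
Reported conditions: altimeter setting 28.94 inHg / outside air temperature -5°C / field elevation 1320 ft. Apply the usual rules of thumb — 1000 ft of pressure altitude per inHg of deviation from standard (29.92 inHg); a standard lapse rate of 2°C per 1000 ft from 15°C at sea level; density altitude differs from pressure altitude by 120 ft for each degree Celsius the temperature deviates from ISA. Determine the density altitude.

452 ft

Pressure altitude = 1320 + (29.92 − 28.94) × 1000 = 1320 + (+980) = 2300 ft.
ISA temperature at 2300 ft = 15 − 2 × (2300/1000) = 10.4°C.
ISA deviation = -5 − 10.4 = -15.4°C.
Density altitude = 2300 + 120 × (-15.4) = 452 ft.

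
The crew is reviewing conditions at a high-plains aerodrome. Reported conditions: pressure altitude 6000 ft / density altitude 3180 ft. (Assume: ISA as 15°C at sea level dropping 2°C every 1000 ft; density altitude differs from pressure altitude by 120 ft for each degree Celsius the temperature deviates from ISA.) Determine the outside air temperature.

-20.5°C

Density altitude − pressure altitude = 3180 − 6000 = -2820 ft.
At 120 ft/°C that is an ISA deviation of -2820/120 = -23.5°C.
ISA temperature at 6000 ft = 15 − 2 × (6000/1000) = 3°C.
OAT = ISA + deviation = 3 + (-23.5) = -20.5°C.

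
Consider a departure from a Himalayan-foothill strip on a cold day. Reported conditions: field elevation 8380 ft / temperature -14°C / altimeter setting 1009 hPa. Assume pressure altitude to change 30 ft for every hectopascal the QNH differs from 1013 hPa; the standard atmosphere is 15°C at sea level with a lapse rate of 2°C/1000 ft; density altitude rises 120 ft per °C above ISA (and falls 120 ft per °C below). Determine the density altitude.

Pressure altitude = 8380 + (1013 − 1009) × 30 = 8380 + (+120) = 8500 ft.
ISA temperature at 8500 ft = 15 − 2 × (8500/1000) = -2°C.
ISA deviation = -14 − (-2) = -12°C.
Density altitude = 8500 + 120 × (-12) = 7060 ft.

7060 ft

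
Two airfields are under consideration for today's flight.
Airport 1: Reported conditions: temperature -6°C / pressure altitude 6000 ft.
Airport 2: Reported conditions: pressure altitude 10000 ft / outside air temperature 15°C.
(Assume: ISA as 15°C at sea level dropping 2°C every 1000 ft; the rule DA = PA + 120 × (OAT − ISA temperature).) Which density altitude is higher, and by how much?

Airport 2 by 7480 ft

Airport 1: ISA temp = 3°C, deviation -9°C, DA = 6000 + 120 × (-9) = 4920 ft.
Airport 2: ISA temp = -5°C, deviation +20°C, DA = 10000 + 120 × 20 = 12400 ft.
Airport 2 is higher by 12400 − 4920 = 7480 ft.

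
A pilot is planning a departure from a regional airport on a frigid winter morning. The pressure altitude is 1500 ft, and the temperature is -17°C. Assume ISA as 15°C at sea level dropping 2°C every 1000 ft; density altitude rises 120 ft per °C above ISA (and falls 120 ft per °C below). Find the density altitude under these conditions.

-1980 ft

ISA temperature at 1500 ft = 15 − 2 × (1500/1000) = 12°C.
ISA deviation = -17 − 12 = -29°C.
Density altitude = 1500 + 120 × (-29) = 1500 + (-3480) = -1980 ft.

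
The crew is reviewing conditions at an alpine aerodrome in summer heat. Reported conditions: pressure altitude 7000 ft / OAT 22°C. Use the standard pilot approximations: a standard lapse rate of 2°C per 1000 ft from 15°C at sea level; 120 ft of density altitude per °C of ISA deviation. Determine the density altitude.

ISA temperature at 7000 ft = 15 − 2 × (7000/1000) = 1°C.
ISA deviation = 22 − 1 = +21°C.
Density altitude = 7000 + 120 × (21) = 7000 + (+2520) = 9520 ft.

9520 ft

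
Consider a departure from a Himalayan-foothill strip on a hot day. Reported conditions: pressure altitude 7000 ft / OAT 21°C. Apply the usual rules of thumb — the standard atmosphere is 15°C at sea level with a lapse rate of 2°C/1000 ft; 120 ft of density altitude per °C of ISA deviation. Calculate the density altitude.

ISA temperature at 7000 ft = 15 − 2 × (7000/1000) = 1°C.
ISA deviation = 21 − 1 = +20°C.
Density altitude = 7000 + 120 × (20) = 7000 + (+2400) = 9400 ft.

9400 ft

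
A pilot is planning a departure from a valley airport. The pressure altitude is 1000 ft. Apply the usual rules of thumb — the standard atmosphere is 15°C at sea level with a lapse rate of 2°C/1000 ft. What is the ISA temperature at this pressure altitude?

13°C

ISA temperature = 15 − 2 × (1000/1000) = 15 − 2 = 13°C.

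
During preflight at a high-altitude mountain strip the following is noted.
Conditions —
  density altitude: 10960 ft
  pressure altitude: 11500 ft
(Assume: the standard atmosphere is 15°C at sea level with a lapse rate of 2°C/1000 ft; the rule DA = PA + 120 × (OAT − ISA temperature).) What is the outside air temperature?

-12.5°C

Density altitude − pressure altitude = 10960 − 11500 = -540 ft.
At 120 ft/°C that is an ISA deviation of -540/120 = -4.5°C.
ISA temperature at 11500 ft = 15 − 2 × (11500/1000) = -8°C.
OAT = ISA + deviation = -8 + (-4.5) = -12.5°C.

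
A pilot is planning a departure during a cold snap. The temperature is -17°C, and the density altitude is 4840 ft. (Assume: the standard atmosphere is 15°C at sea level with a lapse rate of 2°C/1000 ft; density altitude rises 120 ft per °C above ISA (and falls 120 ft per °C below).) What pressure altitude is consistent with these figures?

DA = PA + 120 × (OAT − (15 − 2·PA/1000)) = PA + 120·OAT − 1800 + 0.24·PA = 1.24·PA + 120·OAT − 1800.
So 1.24·PA = 4840 − 120 × (-17) + 1800 = 8680.
PA = 8680 / 1.24 = 7000 ft.

7000 ft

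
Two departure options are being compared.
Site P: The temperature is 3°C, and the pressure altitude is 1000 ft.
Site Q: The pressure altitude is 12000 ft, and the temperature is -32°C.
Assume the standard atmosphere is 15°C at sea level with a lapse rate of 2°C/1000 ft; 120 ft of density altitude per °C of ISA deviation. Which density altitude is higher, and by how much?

Site P: ISA temp = 13°C, deviation -10°C, DA = 1000 + 120 × (-10) = -200 ft.
Site Q: ISA temp = -9°C, deviation -23°C, DA = 12000 + 120 × (-23) = 9240 ft.
Site Q is higher by 9240 − (-200) = 9440 ft.

Site Q by 9440 ft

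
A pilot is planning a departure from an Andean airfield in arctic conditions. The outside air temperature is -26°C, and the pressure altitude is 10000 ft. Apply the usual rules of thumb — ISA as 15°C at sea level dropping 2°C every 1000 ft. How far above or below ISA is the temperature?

ISA temperature at 10000 ft = 15 − 2 × (10000/1000) = -5°C.
Deviation = OAT − ISA = -26 − (-5) = -21°C.

ISA-21°C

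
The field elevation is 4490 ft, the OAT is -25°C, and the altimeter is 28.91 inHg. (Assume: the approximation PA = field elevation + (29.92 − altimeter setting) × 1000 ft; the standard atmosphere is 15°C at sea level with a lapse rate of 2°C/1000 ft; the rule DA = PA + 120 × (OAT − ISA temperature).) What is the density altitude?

2020 ft

Pressure altitude = 4490 + (29.92 − 28.91) × 1000 = 4490 + (+1010) = 5500 ft.
ISA temperature at 5500 ft = 15 − 2 × (5500/1000) = 4°C.
ISA deviation = -25 − 4 = -29°C.
Density altitude = 5500 + 120 × (-29) = 2020 ft.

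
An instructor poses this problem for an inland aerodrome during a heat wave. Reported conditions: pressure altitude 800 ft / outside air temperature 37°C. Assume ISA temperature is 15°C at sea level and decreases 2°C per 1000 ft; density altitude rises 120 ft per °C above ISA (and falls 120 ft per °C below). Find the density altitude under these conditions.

3632 ft

ISA temperature at 800 ft = 15 − 2 × (800/1000) = 13.4°C.
ISA deviation = 37 − 13.4 = +23.6°C.
Density altitude = 800 + 120 × (23.6) = 800 + (+2832) = 3632 ft.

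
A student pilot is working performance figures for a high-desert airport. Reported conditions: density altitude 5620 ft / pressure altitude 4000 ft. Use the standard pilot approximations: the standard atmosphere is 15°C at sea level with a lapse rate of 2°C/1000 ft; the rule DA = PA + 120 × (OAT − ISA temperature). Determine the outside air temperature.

Density altitude − pressure altitude = 5620 − 4000 = +1620 ft.
At 120 ft/°C that is an ISA deviation of 1620/120 = +13.5°C.
ISA temperature at 4000 ft = 15 − 2 × (4000/1000) = 7°C.
OAT = ISA + deviation = 7 + (+13.5) = 20.5°C.

20.5°C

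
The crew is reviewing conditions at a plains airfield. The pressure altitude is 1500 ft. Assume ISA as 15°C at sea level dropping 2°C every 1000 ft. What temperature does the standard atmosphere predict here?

ISA temperature = 15 − 2 × (1500/1000) = 15 − 3 = 12°C.

12°C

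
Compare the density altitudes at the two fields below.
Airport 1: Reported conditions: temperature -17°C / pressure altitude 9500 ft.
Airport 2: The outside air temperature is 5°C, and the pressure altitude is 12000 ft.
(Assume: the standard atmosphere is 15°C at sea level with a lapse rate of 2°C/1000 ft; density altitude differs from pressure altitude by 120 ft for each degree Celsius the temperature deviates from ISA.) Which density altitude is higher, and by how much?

Airport 1: ISA temp = -4°C, deviation -13°C, DA = 9500 + 120 × (-13) = 7940 ft.
Airport 2: ISA temp = -9°C, deviation +14°C, DA = 12000 + 120 × 14 = 13680 ft.
Airport 2 is higher by 13680 − 7940 = 5740 ft.

Airport 2 by 5740 ft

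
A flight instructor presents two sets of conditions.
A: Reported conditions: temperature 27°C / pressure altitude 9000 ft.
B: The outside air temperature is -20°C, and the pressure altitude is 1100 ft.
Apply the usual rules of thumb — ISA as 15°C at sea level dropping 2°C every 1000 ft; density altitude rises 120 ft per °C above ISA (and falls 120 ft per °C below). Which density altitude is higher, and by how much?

A by 15436 ft

A: ISA temp = -3°C, deviation +30°C, DA = 9000 + 120 × 30 = 12600 ft.
B: ISA temp = 12.8°C, deviation -32.8°C, DA = 1100 + 120 × (-32.8) = -2836 ft.
A is higher by 12600 − (-2836) = 15436 ft.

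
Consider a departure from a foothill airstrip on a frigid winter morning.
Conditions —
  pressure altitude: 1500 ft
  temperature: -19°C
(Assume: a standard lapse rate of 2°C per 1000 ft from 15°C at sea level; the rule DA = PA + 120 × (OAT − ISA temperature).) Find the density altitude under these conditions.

-2220 ft

ISA temperature at 1500 ft = 15 − 2 × (1500/1000) = 12°C.
ISA deviation = -19 − 12 = -31°C.
Density altitude = 1500 + 120 × (-31) = 1500 + (-3720) = -2220 ft.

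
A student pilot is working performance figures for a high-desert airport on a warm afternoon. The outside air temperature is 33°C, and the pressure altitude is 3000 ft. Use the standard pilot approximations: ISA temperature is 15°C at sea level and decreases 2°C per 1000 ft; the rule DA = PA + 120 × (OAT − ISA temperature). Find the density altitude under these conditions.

ISA temperature at 3000 ft = 15 − 2 × (3000/1000) = 9°C.
ISA deviation = 33 − 9 = +24°C.
Density altitude = 3000 + 120 × (24) = 3000 + (+2880) = 5880 ft.

5880 ft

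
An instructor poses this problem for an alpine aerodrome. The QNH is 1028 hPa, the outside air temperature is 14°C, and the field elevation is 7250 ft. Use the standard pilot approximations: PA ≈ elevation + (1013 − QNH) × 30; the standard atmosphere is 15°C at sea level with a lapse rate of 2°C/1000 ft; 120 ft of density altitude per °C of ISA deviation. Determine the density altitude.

Pressure altitude = 7250 + (1013 − 1028) × 30 = 7250 + (-450) = 6800 ft.
ISA temperature at 6800 ft = 15 − 2 × (6800/1000) = 1.4°C.
ISA deviation = 14 − 1.4 = +12.6°C.
Density altitude = 6800 + 120 × (12.6) = 8312 ft.

8312 ft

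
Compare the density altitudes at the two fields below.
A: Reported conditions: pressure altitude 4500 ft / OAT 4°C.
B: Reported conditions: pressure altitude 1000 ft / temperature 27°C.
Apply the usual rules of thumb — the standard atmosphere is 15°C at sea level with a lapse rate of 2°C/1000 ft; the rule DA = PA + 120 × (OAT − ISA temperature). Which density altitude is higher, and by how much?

A: ISA temp = 6°C, deviation -2°C, DA = 4500 + 120 × (-2) = 4260 ft.
B: ISA temp = 13°C, deviation +14°C, DA = 1000 + 120 × 14 = 2680 ft.
A is higher by 4260 − 2680 = 1580 ft.

A by 1580 ft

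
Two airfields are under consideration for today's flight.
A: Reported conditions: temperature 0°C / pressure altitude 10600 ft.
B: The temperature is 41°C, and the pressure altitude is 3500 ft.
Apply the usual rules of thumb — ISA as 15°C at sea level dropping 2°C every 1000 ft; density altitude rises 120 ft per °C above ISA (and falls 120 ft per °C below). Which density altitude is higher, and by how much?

A by 3884 ft

A: ISA temp = -6.2°C, deviation +6.2°C, DA = 10600 + 120 × 6.2 = 11344 ft.
B: ISA temp = 8°C, deviation +33°C, DA = 3500 + 120 × 33 = 7460 ft.
A is higher by 11344 − 7460 = 3884 ft.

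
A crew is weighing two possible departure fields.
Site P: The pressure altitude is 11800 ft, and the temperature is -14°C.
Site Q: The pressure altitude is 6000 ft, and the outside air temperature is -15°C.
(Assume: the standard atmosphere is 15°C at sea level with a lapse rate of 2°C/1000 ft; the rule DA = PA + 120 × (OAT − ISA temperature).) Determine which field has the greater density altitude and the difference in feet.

Site P: ISA temp = -8.6°C, deviation -5.4°C, DA = 11800 + 120 × (-5.4) = 11152 ft.
Site Q: ISA temp = 3°C, deviation -18°C, DA = 6000 + 120 × (-18) = 3840 ft.
Site P is higher by 11152 − 3840 = 7312 ft.

Site P by 7312 ft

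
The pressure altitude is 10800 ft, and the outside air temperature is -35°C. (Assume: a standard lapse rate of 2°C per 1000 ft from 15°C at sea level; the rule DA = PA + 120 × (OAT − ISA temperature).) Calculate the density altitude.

7392 ft

ISA temperature at 10800 ft = 15 − 2 × (10800/1000) = -6.6°C.
ISA deviation = -35 − (-6.6) = -28.4°C.
Density altitude = 10800 + 120 × (-28.4) = 10800 + (-3408) = 7392 ft.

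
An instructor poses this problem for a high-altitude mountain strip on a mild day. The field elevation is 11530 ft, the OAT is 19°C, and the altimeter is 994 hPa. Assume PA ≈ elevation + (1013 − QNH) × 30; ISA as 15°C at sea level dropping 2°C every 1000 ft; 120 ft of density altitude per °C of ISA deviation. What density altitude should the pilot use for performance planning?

15484 ft

Pressure altitude = 11530 + (1013 − 994) × 30 = 11530 + (+570) = 12100 ft.
ISA temperature at 12100 ft = 15 − 2 × (12100/1000) = -9.2°C.
ISA deviation = 19 − (-9.2) = +28.2°C.
Density altitude = 12100 + 120 × (28.2) = 15484 ft.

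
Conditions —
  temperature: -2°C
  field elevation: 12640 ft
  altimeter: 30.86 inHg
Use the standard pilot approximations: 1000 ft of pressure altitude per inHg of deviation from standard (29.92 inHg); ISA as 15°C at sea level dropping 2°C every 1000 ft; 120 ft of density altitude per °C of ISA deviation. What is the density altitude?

Pressure altitude = 12640 + (29.92 − 30.86) × 1000 = 12640 + (-940) = 11700 ft.
ISA temperature at 11700 ft = 15 − 2 × (11700/1000) = -8.4°C.
ISA deviation = -2 − (-8.4) = +6.4°C.
Density altitude = 11700 + 120 × (6.4) = 12468 ft.

12468 ft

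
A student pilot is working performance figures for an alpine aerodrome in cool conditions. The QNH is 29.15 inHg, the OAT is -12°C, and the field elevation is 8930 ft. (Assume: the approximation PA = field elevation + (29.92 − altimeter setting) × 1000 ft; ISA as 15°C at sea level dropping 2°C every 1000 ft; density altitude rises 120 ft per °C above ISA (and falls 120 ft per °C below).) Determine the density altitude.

8788 ft

Pressure altitude = 8930 + (29.92 − 29.15) × 1000 = 8930 + (+770) = 9700 ft.
ISA temperature at 9700 ft = 15 − 2 × (9700/1000) = -4.4°C.
ISA deviation = -12 − (-4.4) = -7.6°C.
Density altitude = 9700 + 120 × (-7.6) = 8788 ft.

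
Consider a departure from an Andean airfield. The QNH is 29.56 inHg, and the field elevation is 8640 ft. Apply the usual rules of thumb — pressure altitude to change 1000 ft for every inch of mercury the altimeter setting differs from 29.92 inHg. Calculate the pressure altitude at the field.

9000 ft

Pressure correction = (29.92 − 29.56) × 1000 = +360 ft.
Pressure altitude = 8640 + (+360) = 9000 ft.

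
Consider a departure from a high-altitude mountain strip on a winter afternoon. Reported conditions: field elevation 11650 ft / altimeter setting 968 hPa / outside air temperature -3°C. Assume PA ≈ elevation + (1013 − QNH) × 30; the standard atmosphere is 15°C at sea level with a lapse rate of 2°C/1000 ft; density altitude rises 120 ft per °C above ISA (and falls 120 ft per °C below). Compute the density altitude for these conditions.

Pressure altitude = 11650 + (1013 − 968) × 30 = 11650 + (+1350) = 13000 ft.
ISA temperature at 13000 ft = 15 − 2 × (13000/1000) = -11°C.
ISA deviation = -3 − (-11) = +8°C.
Density altitude = 13000 + 120 × (8) = 13960 ft.

13960 ft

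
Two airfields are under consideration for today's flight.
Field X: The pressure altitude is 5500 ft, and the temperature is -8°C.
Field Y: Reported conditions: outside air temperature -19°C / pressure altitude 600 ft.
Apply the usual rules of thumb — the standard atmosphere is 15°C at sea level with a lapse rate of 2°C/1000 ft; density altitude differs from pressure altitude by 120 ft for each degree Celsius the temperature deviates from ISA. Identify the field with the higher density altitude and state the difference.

Field X: ISA temp = 4°C, deviation -12°C, DA = 5500 + 120 × (-12) = 4060 ft.
Field Y: ISA temp = 13.8°C, deviation -32.8°C, DA = 600 + 120 × (-32.8) = -3336 ft.
Field X is higher by 4060 − (-3336) = 7396 ft.

Field X by 7396 ft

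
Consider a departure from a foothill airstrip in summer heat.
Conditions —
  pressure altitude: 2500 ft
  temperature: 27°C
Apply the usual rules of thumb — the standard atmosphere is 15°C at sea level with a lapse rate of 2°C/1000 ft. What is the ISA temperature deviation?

ISA temperature at 2500 ft = 15 − 2 × (2500/1000) = 10°C.
Deviation = OAT − ISA = 27 − 10 = +17°C.

ISA+17°C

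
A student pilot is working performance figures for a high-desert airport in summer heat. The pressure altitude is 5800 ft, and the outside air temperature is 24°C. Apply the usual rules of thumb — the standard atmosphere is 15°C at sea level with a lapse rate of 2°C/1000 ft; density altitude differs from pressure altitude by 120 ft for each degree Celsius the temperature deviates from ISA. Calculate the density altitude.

ISA temperature at 5800 ft = 15 − 2 × (5800/1000) = 3.4°C.
ISA deviation = 24 − 3.4 = +20.6°C.
Density altitude = 5800 + 120 × (20.6) = 5800 + (+2472) = 8272 ft.

8272 ft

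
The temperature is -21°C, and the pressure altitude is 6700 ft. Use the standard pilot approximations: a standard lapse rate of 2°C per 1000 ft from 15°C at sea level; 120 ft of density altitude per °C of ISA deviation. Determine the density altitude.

ISA temperature at 6700 ft = 15 − 2 × (6700/1000) = 1.6°C.
ISA deviation = -21 − 1.6 = -22.6°C.
Density altitude = 6700 + 120 × (-22.6) = 6700 + (-2712) = 3988 ft.

3988 ft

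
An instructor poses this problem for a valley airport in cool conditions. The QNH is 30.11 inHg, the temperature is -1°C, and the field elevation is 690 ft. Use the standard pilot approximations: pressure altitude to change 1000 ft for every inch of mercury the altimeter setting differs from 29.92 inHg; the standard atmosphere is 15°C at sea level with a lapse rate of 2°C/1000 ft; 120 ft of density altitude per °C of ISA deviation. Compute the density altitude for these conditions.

-1300 ft

Pressure altitude = 690 + (29.92 − 30.11) × 1000 = 690 + (-190) = 500 ft.
ISA temperature at 500 ft = 15 − 2 × (500/1000) = 14°C.
ISA deviation = -1 − 14 = -15°C.
Density altitude = 500 + 120 × (-15) = -1300 ft.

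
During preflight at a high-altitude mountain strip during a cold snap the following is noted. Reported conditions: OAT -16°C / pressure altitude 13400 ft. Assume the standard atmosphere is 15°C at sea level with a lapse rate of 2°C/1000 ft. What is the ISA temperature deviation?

ISA-4.2°C

ISA temperature at 13400 ft = 15 − 2 × (13400/1000) = -11.8°C.
Deviation = OAT − ISA = -16 − (-11.8) = -4.2°C.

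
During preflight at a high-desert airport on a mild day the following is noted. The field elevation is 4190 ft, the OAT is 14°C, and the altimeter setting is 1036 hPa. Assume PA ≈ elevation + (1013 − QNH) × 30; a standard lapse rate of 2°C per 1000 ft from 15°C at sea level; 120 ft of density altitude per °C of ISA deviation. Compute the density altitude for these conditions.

4220 ft

Pressure altitude = 4190 + (1013 − 1036) × 30 = 4190 + (-690) = 3500 ft.
ISA temperature at 3500 ft = 15 − 2 × (3500/1000) = 8°C.
ISA deviation = 14 − 8 = +6°C.
Density altitude = 3500 + 120 × (6) = 4220 ft.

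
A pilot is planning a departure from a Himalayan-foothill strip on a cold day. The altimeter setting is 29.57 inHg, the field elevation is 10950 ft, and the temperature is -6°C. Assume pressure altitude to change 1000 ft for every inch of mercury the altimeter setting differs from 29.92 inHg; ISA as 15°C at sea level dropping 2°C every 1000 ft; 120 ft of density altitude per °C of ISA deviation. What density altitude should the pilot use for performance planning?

Pressure altitude = 10950 + (29.92 − 29.57) × 1000 = 10950 + (+350) = 11300 ft.
ISA temperature at 11300 ft = 15 − 2 × (11300/1000) = -7.6°C.
ISA deviation = -6 − (-7.6) = +1.6°C.
Density altitude = 11300 + 120 × (1.6) = 11492 ft.

11492 ft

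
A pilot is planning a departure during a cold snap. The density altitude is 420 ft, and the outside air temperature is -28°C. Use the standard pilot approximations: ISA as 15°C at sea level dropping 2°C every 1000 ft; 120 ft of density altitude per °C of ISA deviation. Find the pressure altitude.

4500 ft

DA = PA + 120 × (OAT − (15 − 2·PA/1000)) = PA + 120·OAT − 1800 + 0.24·PA = 1.24·PA + 120·OAT − 1800.
So 1.24·PA = 420 − 120 × (-28) + 1800 = 5580.
PA = 5580 / 1.24 = 4500 ft.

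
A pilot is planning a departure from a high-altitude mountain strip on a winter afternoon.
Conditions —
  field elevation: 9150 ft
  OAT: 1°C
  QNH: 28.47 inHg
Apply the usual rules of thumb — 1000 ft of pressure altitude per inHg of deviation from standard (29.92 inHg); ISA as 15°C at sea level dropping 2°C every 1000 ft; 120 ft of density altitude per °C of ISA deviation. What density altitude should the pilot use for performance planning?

Pressure altitude = 9150 + (29.92 − 28.47) × 1000 = 9150 + (+1450) = 10600 ft.
ISA temperature at 10600 ft = 15 − 2 × (10600/1000) = -6.2°C.
ISA deviation = 1 − (-6.2) = +7.2°C.
Density altitude = 10600 + 120 × (7.2) = 11464 ft.

11464 ft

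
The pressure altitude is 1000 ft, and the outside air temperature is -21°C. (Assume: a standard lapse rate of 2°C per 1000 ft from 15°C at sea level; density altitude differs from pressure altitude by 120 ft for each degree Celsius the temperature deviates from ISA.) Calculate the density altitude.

ISA temperature at 1000 ft = 15 − 2 × (1000/1000) = 13°C.
ISA deviation = -21 − 13 = -34°C.
Density altitude = 1000 + 120 × (-34) = 1000 + (-4080) = -3080 ft.

-3080 ft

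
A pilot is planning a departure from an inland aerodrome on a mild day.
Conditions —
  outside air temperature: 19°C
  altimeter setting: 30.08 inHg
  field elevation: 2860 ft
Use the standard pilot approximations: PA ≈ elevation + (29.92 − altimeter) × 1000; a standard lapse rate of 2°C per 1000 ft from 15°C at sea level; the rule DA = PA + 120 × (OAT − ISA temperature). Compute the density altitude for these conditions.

Pressure altitude = 2860 + (29.92 − 30.08) × 1000 = 2860 + (-160) = 2700 ft.
ISA temperature at 2700 ft = 15 − 2 × (2700/1000) = 9.6°C.
ISA deviation = 19 − 9.6 = +9.4°C.
Density altitude = 2700 + 120 × (9.4) = 3828 ft.

3828 ft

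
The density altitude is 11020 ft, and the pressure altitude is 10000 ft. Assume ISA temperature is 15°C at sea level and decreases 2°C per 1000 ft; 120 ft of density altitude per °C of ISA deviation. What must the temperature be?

3.5°C

Density altitude − pressure altitude = 11020 − 10000 = +1020 ft.
At 120 ft/°C that is an ISA deviation of 1020/120 = +8.5°C.
ISA temperature at 10000 ft = 15 − 2 × (10000/1000) = -5°C.
OAT = ISA + deviation = -5 + (+8.5) = 3.5°C.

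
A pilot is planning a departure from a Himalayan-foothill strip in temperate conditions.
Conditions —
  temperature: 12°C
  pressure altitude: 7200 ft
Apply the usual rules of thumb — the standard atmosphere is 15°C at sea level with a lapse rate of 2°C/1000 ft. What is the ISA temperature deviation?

ISA temperature at 7200 ft = 15 − 2 × (7200/1000) = 0.6°C.
Deviation = OAT − ISA = 12 − 0.6 = +11.4°C.

ISA+11.4°C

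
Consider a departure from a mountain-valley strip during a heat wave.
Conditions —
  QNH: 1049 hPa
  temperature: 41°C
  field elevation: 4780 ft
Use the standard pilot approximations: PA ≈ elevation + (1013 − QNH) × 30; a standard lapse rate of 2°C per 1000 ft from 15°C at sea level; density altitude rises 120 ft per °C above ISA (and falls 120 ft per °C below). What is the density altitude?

Pressure altitude = 4780 + (1013 − 1049) × 30 = 4780 + (-1080) = 3700 ft.
ISA temperature at 3700 ft = 15 − 2 × (3700/1000) = 7.6°C.
ISA deviation = 41 − 7.6 = +33.4°C.
Density altitude = 3700 + 120 × (33.4) = 7708 ft.

7708 ft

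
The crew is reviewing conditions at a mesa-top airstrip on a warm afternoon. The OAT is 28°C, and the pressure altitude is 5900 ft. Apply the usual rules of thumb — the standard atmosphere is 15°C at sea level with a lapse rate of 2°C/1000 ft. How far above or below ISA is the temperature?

ISA+24.8°C

ISA temperature at 5900 ft = 15 − 2 × (5900/1000) = 3.2°C.
Deviation = OAT − ISA = 28 − 3.2 = +24.8°C.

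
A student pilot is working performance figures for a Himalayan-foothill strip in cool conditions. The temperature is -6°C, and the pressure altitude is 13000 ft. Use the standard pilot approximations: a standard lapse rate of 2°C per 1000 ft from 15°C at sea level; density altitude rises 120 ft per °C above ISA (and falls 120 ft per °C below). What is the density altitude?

ISA temperature at 13000 ft = 15 − 2 × (13000/1000) = -11°C.
ISA deviation = -6 − (-11) = +5°C.
Density altitude = 13000 + 120 × (5) = 13000 + (+600) = 13600 ft.

13600 ft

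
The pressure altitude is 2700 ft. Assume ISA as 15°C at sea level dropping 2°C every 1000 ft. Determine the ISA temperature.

ISA temperature = 15 − 2 × (2700/1000) = 15 − 5.4 = 9.6°C.

9.6°C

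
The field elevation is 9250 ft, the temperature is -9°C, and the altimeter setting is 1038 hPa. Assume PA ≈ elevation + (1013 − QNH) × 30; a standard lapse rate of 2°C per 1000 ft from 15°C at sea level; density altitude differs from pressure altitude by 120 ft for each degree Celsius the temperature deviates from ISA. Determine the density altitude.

7660 ft

Pressure altitude = 9250 + (1013 − 1038) × 30 = 9250 + (-750) = 8500 ft.
ISA temperature at 8500 ft = 15 − 2 × (8500/1000) = -2°C.
ISA deviation = -9 − (-2) = -7°C.
Density altitude = 8500 + 120 × (-7) = 7660 ft.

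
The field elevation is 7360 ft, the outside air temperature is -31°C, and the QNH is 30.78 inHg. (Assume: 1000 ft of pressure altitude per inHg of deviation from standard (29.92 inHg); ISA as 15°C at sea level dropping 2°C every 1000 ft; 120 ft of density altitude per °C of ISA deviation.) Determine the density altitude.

2540 ft

Pressure altitude = 7360 + (29.92 − 30.78) × 1000 = 7360 + (-860) = 6500 ft.
ISA temperature at 6500 ft = 15 − 2 × (6500/1000) = 2°C.
ISA deviation = -31 − 2 = -33°C.
Density altitude = 6500 + 120 × (-33) = 2540 ft.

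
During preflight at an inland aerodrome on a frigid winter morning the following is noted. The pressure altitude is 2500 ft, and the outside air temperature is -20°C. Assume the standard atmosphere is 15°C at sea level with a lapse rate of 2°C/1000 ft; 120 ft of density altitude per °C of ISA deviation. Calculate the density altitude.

-1100 ft

ISA temperature at 2500 ft = 15 − 2 × (2500/1000) = 10°C.
ISA deviation = -20 − 10 = -30°C.
Density altitude = 2500 + 120 × (-30) = 2500 + (-3600) = -1100 ft.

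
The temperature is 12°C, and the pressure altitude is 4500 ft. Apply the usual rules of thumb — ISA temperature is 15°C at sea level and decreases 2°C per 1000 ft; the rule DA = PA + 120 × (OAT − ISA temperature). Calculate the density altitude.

ISA temperature at 4500 ft = 15 − 2 × (4500/1000) = 6°C.
ISA deviation = 12 − 6 = +6°C.
Density altitude = 4500 + 120 × (6) = 4500 + (+720) = 5220 ft.

5220 ft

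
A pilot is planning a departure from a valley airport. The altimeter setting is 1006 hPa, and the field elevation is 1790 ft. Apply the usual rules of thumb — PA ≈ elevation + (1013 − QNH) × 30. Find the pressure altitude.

Pressure correction = (1013 − 1006) × 30 = +210 ft.
Pressure altitude = 1790 + (+210) = 2000 ft.

2000 ft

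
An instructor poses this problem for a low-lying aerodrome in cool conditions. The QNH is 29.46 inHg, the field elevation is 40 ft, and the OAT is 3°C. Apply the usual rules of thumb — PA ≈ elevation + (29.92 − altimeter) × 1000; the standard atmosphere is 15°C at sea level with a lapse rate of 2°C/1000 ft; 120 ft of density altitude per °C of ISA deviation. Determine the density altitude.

Pressure altitude = 40 + (29.92 − 29.46) × 1000 = 40 + (+460) = 500 ft.
ISA temperature at 500 ft = 15 − 2 × (500/1000) = 14°C.
ISA deviation = 3 − 14 = -11°C.
Density altitude = 500 + 120 × (-11) = -820 ft.

-820 ft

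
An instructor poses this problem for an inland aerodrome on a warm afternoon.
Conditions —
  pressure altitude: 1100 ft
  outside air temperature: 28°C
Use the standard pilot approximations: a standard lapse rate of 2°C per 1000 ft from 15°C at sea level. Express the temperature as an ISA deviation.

ISA+15.2°C

ISA temperature at 1100 ft = 15 − 2 × (1100/1000) = 12.8°C.
Deviation = OAT − ISA = 28 − 12.8 = +15.2°C.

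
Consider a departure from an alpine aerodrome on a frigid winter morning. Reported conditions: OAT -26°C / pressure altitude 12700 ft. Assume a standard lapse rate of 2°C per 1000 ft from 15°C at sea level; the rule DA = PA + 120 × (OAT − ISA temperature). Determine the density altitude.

10828 ft

ISA temperature at 12700 ft = 15 − 2 × (12700/1000) = -10.4°C.
ISA deviation = -26 − (-10.4) = -15.6°C.
Density altitude = 12700 + 120 × (-15.6) = 12700 + (-1872) = 10828 ft.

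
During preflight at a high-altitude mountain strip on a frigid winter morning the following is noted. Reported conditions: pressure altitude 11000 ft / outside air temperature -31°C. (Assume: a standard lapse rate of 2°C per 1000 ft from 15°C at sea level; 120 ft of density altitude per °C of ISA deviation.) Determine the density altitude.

8120 ft

ISA temperature at 11000 ft = 15 − 2 × (11000/1000) = -7°C.
ISA deviation = -31 − (-7) = -24°C.
Density altitude = 11000 + 120 × (-24) = 11000 + (-2880) = 8120 ft.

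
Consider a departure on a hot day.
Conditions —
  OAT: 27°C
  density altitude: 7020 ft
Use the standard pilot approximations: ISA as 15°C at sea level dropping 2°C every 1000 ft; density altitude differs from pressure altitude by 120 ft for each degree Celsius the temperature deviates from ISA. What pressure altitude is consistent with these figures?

4500 ft

DA = PA + 120 × (OAT − (15 − 2·PA/1000)) = PA + 120·OAT − 1800 + 0.24·PA = 1.24·PA + 120·OAT − 1800.
So 1.24·PA = 7020 − 120 × 27 + 1800 = 5580.
PA = 5580 / 1.24 = 4500 ft.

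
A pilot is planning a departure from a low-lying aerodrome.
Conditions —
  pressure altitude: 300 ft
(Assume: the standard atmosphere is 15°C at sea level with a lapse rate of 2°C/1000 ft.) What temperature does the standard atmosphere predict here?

14.4°C

ISA temperature = 15 − 2 × (300/1000) = 15 − 0.6 = 14.4°C.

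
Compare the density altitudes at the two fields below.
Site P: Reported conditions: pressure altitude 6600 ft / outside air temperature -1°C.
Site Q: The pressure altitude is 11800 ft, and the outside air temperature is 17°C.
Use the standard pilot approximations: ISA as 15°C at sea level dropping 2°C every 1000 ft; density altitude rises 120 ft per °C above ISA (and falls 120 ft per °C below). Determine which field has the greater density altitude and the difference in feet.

Site P: ISA temp = 1.8°C, deviation -2.8°C, DA = 6600 + 120 × (-2.8) = 6264 ft.
Site Q: ISA temp = -8.6°C, deviation +25.6°C, DA = 11800 + 120 × 25.6 = 14872 ft.
Site Q is higher by 14872 − 6264 = 8608 ft.

Site Q by 8608 ft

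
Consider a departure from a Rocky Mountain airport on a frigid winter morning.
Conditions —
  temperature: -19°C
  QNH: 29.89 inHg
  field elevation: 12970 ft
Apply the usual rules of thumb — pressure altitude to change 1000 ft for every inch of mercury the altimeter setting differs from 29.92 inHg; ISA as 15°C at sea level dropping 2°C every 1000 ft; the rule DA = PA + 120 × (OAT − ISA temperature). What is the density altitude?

Pressure altitude = 12970 + (29.92 − 29.89) × 1000 = 12970 + (+30) = 13000 ft.
ISA temperature at 13000 ft = 15 − 2 × (13000/1000) = -11°C.
ISA deviation = -19 − (-11) = -8°C.
Density altitude = 13000 + 120 × (-8) = 12040 ft.

12040 ft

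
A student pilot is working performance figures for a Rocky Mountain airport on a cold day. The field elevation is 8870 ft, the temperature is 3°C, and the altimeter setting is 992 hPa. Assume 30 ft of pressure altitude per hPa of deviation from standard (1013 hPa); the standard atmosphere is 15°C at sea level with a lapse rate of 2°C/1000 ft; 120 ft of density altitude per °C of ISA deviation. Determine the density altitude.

10340 ft

Pressure altitude = 8870 + (1013 − 992) × 30 = 8870 + (+630) = 9500 ft.
ISA temperature at 9500 ft = 15 − 2 × (9500/1000) = -4°C.
ISA deviation = 3 − (-4) = +7°C.
Density altitude = 9500 + 120 × (7) = 10340 ft.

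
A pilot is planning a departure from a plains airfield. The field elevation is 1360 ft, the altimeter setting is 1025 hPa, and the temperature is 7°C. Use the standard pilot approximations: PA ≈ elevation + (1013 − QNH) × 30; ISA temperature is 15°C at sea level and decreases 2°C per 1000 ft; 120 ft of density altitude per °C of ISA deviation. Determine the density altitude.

Pressure altitude = 1360 + (1013 − 1025) × 30 = 1360 + (-360) = 1000 ft.
ISA temperature at 1000 ft = 15 − 2 × (1000/1000) = 13°C.
ISA deviation = 7 − 13 = -6°C.
Density altitude = 1000 + 120 × (-6) = 280 ft.

280 ft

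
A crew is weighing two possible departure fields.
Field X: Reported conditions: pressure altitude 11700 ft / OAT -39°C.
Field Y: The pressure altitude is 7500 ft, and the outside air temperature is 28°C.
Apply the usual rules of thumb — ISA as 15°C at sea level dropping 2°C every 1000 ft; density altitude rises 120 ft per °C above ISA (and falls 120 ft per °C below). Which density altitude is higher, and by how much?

Field X: ISA temp = -8.4°C, deviation -30.6°C, DA = 11700 + 120 × (-30.6) = 8028 ft.
Field Y: ISA temp = 0°C, deviation +28°C, DA = 7500 + 120 × 28 = 10860 ft.
Field Y is higher by 10860 − 8028 = 2832 ft.

Field Y by 2832 ft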